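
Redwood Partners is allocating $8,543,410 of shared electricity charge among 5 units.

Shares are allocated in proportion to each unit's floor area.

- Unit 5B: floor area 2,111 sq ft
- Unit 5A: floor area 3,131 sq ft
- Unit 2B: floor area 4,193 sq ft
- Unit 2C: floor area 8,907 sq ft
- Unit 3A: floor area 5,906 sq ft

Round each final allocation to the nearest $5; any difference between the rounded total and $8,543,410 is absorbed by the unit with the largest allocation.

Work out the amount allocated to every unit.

Total floor area = 24,248.
Proportional shares: Unit 5B 2,111/24,248 × $8,543,410 = 743,778.39; Unit 5A 3,131/24,248 × $8,543,410 = 1,103,159.71; Unit 2B 4,193/24,248 × $8,543,410 = 1,477,339.08; Unit 2C 8,907/24,248 × $8,543,410 = 3,138,244.51; Unit 3A 5,906/24,248 × $8,543,410 = 2,080,888.30.
At nearest $5: Unit 5B $743,780; Unit 5A $1,103,160; Unit 2B $1,477,340; Unit 2C $3,138,245; Unit 3A $2,080,890. Sum = $8,543,415.
Difference $8,543,410 − $8,543,415 = −$5 applied to largest allocation (Unit 2C): Unit 2C becomes $3,138,240.

Unit 5B: $743,780; Unit 5A: $1,103,160; Unit 2B: $1,477,340; Unit 2C: $3,138,240; Unit 3A: $2,080,890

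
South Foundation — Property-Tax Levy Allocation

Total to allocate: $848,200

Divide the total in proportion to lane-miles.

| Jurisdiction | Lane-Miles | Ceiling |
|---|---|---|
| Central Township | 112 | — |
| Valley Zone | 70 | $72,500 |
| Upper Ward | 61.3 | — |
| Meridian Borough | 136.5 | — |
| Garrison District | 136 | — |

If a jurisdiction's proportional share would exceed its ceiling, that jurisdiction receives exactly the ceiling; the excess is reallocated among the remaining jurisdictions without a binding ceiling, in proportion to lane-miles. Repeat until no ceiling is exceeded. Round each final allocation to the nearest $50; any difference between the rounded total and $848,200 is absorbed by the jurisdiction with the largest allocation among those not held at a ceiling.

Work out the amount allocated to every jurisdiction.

Combined lane-miles = 515.8.
Proportional shares (ignoring caps): Central Township 184,176.81; Valley Zone 115,110.51; Upper Ward 100,803.92; Meridian Borough 224,465.49; Garrison District 223,643.27.
Cap binds for Valley Zone ($72,500); residual $775,700 reallocated over remaining lane-miles 445.8.
Shares after redistribution: Central Township 194,882.01 → $194,900; Upper Ward 106,663.10 → $106,650; Meridian Borough 237,512.45 → $237,500; Garrison District 236,642.44 → $236,650.

Central Township: $194,900 | Valley Zone: $72,500 | Upper Ward: $106,650 | Meridian Borough: $237,500 | Garrison District: $236,650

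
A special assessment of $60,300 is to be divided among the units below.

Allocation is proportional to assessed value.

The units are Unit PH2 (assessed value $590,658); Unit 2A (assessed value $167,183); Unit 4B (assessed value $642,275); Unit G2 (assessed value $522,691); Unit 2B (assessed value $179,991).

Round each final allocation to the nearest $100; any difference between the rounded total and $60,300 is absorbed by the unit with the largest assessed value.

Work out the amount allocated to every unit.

Combined assessed value = 590,658 + 167,183 + 642,275 + 522,691 + 179,991 = 2,102,798.
Proportional shares: Unit PH2 16,937.76; Unit 2A 4,794.15; Unit 4B 18,417.93; Unit G2 14,988.73; Unit 2B 5,161.44.
Rounded to nearest $100: Unit PH2 $16,900; Unit 2A $4,800; Unit 4B $18,400; Unit G2 $15,000; Unit 2B $5,200. Sum = $60,300.
No rounding difference to absorb.

Unit PH2: $16,900 · Unit 2A: $4,800 · Unit 4B: $18,400 · Unit G2: $15,000 · Unit 2B: $5,200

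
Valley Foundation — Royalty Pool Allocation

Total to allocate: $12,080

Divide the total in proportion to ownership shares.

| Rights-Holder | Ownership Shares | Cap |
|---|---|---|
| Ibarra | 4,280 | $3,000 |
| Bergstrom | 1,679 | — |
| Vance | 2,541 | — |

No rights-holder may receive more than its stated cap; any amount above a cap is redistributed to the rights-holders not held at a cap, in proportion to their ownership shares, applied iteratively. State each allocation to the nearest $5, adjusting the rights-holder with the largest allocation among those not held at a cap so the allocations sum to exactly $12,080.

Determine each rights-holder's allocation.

Total ownership shares = 8,500.
Proportional shares (ignoring caps): Ibarra 6,082.64; Bergstrom 2,386.16; Vance 3,611.21.
Cap binds for Ibarra ($3,000); remaining pool $9,080 reallocated over remaining ownership shares 4,220.
Shares after redistribution: Bergstrom 3,612.64 → $3,615; Vance 5,467.36 → $5,465.

Ibarra: $3,000 | Bergstrom: $3,615 | Vance: $5,465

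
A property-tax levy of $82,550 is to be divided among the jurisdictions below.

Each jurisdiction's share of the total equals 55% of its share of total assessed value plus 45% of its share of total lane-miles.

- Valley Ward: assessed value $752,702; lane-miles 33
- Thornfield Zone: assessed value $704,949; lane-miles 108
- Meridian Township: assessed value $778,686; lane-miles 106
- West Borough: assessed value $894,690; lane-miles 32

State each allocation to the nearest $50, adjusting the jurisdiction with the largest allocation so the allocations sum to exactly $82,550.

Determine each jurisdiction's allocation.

Totals — assessed value 3,131,027, lane-miles 279.
Composite weights (55% assessed value + 45% lane-miles): Valley Ward 0.1854; Thornfield Zone 0.2980; Meridian Township 0.3078; West Borough 0.2088.
Pro-rata amounts: Valley Ward 15,308.60; Thornfield Zone 24,602.03; Meridian Township 25,404.98; West Borough 17,234.40.
Rounded to nearest $50: Valley Ward $15,300; Thornfield Zone $24,600; Meridian Township $25,400; West Borough $17,250. Sum = $82,550.
No rounding difference to absorb.

Valley Ward: $15,300; Thornfield Zone: $24,600; Meridian Township: $25,400; West Borough: $17,250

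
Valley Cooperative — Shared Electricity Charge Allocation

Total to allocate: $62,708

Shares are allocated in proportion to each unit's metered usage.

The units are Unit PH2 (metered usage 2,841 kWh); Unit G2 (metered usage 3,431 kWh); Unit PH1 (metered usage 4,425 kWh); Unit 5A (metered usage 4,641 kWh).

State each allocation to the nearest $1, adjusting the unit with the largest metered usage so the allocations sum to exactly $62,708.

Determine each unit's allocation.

Total metered usage = 15,338.
Unrounded shares: Unit PH2 2,841/15,338 × $62,708 = 11,615.17; Unit G2 3,431/15,338 × $62,708 = 14,027.33; Unit PH1 4,425/15,338 × $62,708 = 18,091.20; Unit 5A 4,641/15,338 × $62,708 = 18,974.30.
At nearest $1: Unit PH2 $11,615; Unit G2 $14,027; Unit PH1 $18,091; Unit 5A $18,974. Sum = $62,707.
Difference $62,708 − $62,707 = +$1 applied to largest metered usage (Unit 5A): Unit 5A becomes $18,975.

Unit PH2: $11,615; Unit G2: $14,027; Unit PH1: $18,091; Unit 5A: $18,975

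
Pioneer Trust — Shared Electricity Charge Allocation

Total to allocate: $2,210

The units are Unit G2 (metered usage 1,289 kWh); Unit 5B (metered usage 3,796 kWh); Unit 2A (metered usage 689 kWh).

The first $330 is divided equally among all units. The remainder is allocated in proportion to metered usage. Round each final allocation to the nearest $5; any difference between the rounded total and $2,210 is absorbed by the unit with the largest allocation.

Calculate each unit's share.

$330 shared equally gives $110 per unit.
Remainder $1,880 by metered usage (total 5,774): Unit G2 419.70 → $420; Unit 5B 1,235.97 → $1,235; Unit 2A 224.34 → $225.
Totals: Unit G2 $110 + $420 = $530; Unit 5B $110 + $1,235 = $1,345; Unit 2A $110 + $225 = $335.

Unit G2: $530; Unit 5B: $1,345; Unit 2A: $335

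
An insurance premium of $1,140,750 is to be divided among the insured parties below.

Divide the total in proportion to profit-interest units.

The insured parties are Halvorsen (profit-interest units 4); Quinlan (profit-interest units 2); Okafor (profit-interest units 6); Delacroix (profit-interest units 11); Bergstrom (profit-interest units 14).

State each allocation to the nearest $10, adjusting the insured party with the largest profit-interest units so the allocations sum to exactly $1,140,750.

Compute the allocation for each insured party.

Total profit-interest units = 4 + 2 + 6 + 11 + 14 = 37.
Unrounded shares: Halvorsen 123,324.32; Quinlan 61,662.16; Okafor 184,986.49; Delacroix 339,141.89; Bergstrom 431,635.14.
At nearest $10: Halvorsen $123,320; Quinlan $61,660; Okafor $184,990; Delacroix $339,140; Bergstrom $431,640. Sum = $1,140,750.
Rounded total matches; no reconciliation needed.

Halvorsen: $123,320 · Quinlan: $61,660 · Okafor: $184,990 · Delacroix: $339,140 · Bergstrom: $431,640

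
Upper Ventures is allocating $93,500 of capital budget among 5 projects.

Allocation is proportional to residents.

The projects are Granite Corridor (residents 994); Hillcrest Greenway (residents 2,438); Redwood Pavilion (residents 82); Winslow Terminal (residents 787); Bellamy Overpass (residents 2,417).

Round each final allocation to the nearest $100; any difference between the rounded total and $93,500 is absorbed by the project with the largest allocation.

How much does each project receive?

Granite Corridor: $13,800 · Hillcrest Greenway: $34,000 · Redwood Pavilion: $1,100 · Winslow Terminal: $11,000 · Bellamy Overpass: $33,600

Sum of residents: 6,718.
Pro-rata amounts: Granite Corridor 994/6,718 × $93,500 = 13,834.33; Hillcrest Greenway 2,438/6,718 × $93,500 = 33,931.68; Redwood Pavilion 82/6,718 × $93,500 = 1,141.26; Winslow Terminal 787/6,718 × $93,500 = 10,953.33; Bellamy Overpass 2,417/6,718 × $93,500 = 33,639.40.
At nearest $100: Granite Corridor $13,800; Hillcrest Greenway $33,900; Redwood Pavilion $1,100; Winslow Terminal $11,000; Bellamy Overpass $33,600. Sum = $93,400.
Difference $93,500 − $93,400 = +$100 applied to largest allocation (Hillcrest Greenway): Hillcrest Greenway becomes $34,000.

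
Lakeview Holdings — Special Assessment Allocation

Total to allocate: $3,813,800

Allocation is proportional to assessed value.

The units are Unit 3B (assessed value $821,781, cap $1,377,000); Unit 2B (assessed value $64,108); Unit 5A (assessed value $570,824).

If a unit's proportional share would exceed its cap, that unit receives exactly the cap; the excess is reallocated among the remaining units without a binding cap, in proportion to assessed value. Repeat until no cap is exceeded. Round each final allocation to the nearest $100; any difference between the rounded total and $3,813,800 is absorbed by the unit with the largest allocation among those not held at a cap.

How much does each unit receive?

Combined assessed value = 1,456,713.
Unconstrained shares: Unit 3B 2,151,493.38; Unit 2B 167,840.26; Unit 5A 1,494,466.36.
Capped: Unit 3B ($1,377,000); residual $2,436,800 reallocated over remaining assessed value 634,932.
Redistributed shares: Unit 2B 246,039.54 → $246,000; Unit 5A 2,190,760.46 → $2,190,800.

Unit 3B: $1,377,000 | Unit 2B: $246,000 | Unit 5A: $2,190,800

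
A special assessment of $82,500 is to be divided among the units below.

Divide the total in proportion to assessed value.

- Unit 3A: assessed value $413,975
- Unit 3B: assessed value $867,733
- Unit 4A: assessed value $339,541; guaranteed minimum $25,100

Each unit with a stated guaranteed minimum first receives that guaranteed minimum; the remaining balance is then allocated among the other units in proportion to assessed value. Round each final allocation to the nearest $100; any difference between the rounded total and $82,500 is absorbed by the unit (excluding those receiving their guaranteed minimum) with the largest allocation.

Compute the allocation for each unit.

Unit 3A: $18,500 · Unit 3B: $38,900 · Unit 4A: $25,100

Fund the minimums — Unit 4A $25,100. Residual $57,400.
Residual split over remaining assessed value 1,281,708: Unit 3A 18,539.45 → $18,500; Unit 3B 38,860.55 → $38,900.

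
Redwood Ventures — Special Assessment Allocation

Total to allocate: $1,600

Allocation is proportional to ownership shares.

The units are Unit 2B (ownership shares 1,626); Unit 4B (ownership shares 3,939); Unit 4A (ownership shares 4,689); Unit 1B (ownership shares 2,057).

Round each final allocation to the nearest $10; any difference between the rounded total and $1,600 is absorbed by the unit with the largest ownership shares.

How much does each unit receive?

Unit 2B: $210; Unit 4B: $510; Unit 4A: $610; Unit 1B: $270

Ownership shares total: 1,626 + 3,939 + 4,689 + 2,057 = 12,311.
Unrounded shares: Unit 2B 211.32; Unit 4B 511.93; Unit 4A 609.41; Unit 1B 267.34.
At nearest $10: Unit 2B $210; Unit 4B $510; Unit 4A $610; Unit 1B $270. Sum = $1,600.
No rounding difference to absorb.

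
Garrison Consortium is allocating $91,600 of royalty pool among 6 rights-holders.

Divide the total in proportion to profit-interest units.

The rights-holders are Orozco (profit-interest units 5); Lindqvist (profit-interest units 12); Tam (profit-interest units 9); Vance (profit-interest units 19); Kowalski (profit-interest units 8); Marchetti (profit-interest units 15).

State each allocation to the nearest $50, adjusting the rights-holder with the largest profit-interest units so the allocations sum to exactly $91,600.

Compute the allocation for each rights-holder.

Profit-interest units total: 5 + 12 + 9 + 19 + 8 + 15 = 68.
Pro-rata amounts: Orozco 6,735.29; Lindqvist 16,164.71; Tam 12,123.53; Vance 25,594.12; Kowalski 10,776.47; Marchetti 20,205.88.
After rounding ($50): Orozco $6,750; Lindqvist $16,150; Tam $12,100; Vance $25,600; Kowalski $10,800; Marchetti $20,200. Sum = $91,600.
Rounded total matches; no reconciliation needed.

Orozco: $6,750 · Lindqvist: $16,150 · Tam: $12,100 · Vance: $25,600 · Kowalski: $10,800 · Marchetti: $20,200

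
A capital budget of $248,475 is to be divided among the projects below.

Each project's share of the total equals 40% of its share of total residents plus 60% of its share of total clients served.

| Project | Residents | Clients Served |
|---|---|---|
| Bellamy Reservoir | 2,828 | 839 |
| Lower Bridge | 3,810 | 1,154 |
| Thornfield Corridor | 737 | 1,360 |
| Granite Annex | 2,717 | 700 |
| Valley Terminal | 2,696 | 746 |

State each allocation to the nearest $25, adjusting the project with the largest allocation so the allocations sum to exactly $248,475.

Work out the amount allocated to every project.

Bellamy Reservoir: $48,050 | Lower Bridge: $65,450 | Thornfield Corridor: $47,975 | Granite Annex: $42,875 | Valley Terminal: $44,125

Totals — residents 12,788, clients served 4,799.
Blended shares (40% residents + 60% clients served): Bellamy Reservoir 0.1934; Lower Bridge 0.2635; Thornfield Corridor 0.1931; Granite Annex 0.1725; Valley Terminal 0.1776.
Unrounded shares: Bellamy Reservoir 48,043.83; Lower Bridge 65,461.80; Thornfield Corridor 47,977.61; Granite Annex 42,862.97; Valley Terminal 44,128.78.
Rounded to nearest $25: Bellamy Reservoir $48,050; Lower Bridge $65,450; Thornfield Corridor $47,975; Granite Annex $42,875; Valley Terminal $44,125. Sum = $248,475.
No rounding difference to absorb.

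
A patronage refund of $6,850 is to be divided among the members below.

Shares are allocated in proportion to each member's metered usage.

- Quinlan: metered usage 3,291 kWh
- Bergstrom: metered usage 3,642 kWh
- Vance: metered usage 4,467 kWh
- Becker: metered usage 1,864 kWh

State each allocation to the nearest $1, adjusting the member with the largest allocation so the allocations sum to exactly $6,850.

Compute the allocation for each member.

Quinlan: $1,700 | Bergstrom: $1,881 | Vance: $2,306 | Becker: $963

Sum of metered usage: 13,264.
Unrounded shares: Quinlan 3,291/13,264 × $6,850 = 1,699.59; Bergstrom 3,642/13,264 × $6,850 = 1,880.86; Vance 4,467/13,264 × $6,850 = 2,306.92; Becker 1,864/13,264 × $6,850 = 962.64.
At nearest $1: Quinlan $1,700; Bergstrom $1,881; Vance $2,307; Becker $963. Sum = $6,851.
Difference $6,850 − $6,851 = −$1 applied to largest allocation (Vance): Vance becomes $2,306.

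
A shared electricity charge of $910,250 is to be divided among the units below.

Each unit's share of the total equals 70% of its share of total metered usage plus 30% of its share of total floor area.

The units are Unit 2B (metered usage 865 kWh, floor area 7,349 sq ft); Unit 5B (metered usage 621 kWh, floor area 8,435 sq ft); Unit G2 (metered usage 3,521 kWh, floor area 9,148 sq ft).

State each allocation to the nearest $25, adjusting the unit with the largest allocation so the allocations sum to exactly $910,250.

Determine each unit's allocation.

Totals — metered usage 5,007, floor area 24,932.
Composite weights (70% metered usage + 30% floor area): Unit 2B 0.2094; Unit 5B 0.1883; Unit G2 0.6023.
Pro-rata amounts: Unit 2B 190,569.23; Unit 5B 171,413.29; Unit G2 548,267.47.
After rounding ($25): Unit 2B $190,575; Unit 5B $171,425; Unit G2 $548,275. Sum = $910,275.
Difference $910,250 − $910,275 = −$25 applied to largest allocation (Unit G2): Unit G2 becomes $548,250.

Unit 2B: $190,575 | Unit 5B: $171,425 | Unit G2: $548,250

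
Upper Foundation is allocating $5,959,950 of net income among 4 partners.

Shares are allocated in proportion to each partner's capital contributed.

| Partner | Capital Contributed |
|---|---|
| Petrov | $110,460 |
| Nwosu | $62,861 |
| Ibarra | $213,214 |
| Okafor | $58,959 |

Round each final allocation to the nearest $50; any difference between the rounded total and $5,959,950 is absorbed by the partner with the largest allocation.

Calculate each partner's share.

Petrov: $1,477,750 · Nwosu: $840,950 · Ibarra: $2,852,500 · Okafor: $788,750

Capital contributed total: 445,494.
Unrounded shares: Petrov 110,460/445,494 × $5,959,950 = 1,477,766.43; Nwosu 62,861/445,494 × $5,959,950 = 840,972.98; Ibarra 213,214/445,494 × $5,959,950 = 2,852,439.72; Okafor 58,959/445,494 × $5,959,950 = 788,770.87.
At nearest $50: Petrov $1,477,750; Nwosu $840,950; Ibarra $2,852,450; Okafor $788,750. Sum = $5,959,900.
Difference $5,959,950 − $5,959,900 = +$50 applied to largest allocation (Ibarra): Ibarra becomes $2,852,500.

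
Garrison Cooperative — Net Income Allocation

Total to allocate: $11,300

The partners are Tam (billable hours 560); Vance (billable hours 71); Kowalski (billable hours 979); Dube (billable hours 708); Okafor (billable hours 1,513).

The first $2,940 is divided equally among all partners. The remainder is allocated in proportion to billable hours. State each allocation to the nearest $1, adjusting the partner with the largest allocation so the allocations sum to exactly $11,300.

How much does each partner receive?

Tam: $1,810; Vance: $743; Kowalski: $2,724; Dube: $2,133; Okafor: $3,890

Equal tier: $2,940 ÷ 5 = $588 apiece.
Remainder $8,360 by billable hours (total 3,831): Tam 1,222.03 → $1,222; Vance 154.94 → $155; Kowalski 2,136.37 → $2,136; Dube 1,545.00 → $1,545; Okafor 3,301.67 → $3,302.
Totals: Tam $588 + $1,222 = $1,810; Vance $588 + $155 = $743; Kowalski $588 + $2,136 = $2,724; Dube $588 + $1,545 = $2,133; Okafor $588 + $3,302 = $3,890.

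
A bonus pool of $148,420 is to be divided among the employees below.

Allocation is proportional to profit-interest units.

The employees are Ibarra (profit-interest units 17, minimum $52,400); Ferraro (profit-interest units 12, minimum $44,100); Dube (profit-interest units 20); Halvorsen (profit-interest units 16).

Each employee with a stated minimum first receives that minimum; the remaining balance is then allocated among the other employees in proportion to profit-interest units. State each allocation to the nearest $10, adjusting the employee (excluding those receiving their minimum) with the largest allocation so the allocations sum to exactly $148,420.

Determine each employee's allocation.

Ibarra: $52,400 | Ferraro: $44,100 | Dube: $28,840 | Halvorsen: $23,080

Guaranteed amounts: Ibarra $52,400; Ferraro $44,100. Remaining pool $51,920.
Remaining pool split over remaining profit-interest units 36: Dube 28,844.44 → $28,840; Halvorsen 23,075.56 → $23,080.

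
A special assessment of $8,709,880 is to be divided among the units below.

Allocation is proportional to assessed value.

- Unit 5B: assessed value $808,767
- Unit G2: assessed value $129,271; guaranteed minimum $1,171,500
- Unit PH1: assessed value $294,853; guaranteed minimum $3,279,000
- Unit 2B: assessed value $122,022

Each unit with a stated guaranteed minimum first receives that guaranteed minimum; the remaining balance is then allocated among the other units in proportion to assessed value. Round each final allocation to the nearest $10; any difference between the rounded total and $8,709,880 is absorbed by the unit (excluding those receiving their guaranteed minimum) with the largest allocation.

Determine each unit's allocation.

Unit 5B: $3,701,000; Unit G2: $1,171,500; Unit PH1: $3,279,000; Unit 2B: $558,380

Fund the minimums — Unit G2 $1,171,500; Unit PH1 $3,279,000. Remaining pool $4,259,380.
Remaining pool split over remaining assessed value 930,789: Unit 5B 3,700,995.59 → $3,701,000; Unit 2B 558,384.41 → $558,380.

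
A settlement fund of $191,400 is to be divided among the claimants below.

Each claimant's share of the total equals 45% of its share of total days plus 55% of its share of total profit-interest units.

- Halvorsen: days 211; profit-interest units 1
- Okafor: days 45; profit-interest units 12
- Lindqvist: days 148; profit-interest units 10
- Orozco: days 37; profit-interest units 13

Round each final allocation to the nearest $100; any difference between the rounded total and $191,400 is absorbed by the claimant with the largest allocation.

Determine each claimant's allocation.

Days total 441; profit-interest units total 36.
Blended shares (45% days + 55% profit-interest units): Halvorsen 0.2306; Okafor 0.2293; Lindqvist 0.3038; Orozco 0.2364.
Proportional shares: Halvorsen 44,133.76; Okafor 43,878.78; Lindqvist 58,146.97; Orozco 45,240.49.
Rounded to nearest $100: Halvorsen $44,100; Okafor $43,900; Lindqvist $58,100; Orozco $45,200. Sum = $191,300.
Difference $191,400 − $191,300 = +$100 applied to largest allocation (Lindqvist): Lindqvist becomes $58,200.

Halvorsen: $44,100 · Okafor: $43,900 · Lindqvist: $58,200 · Orozco: $45,200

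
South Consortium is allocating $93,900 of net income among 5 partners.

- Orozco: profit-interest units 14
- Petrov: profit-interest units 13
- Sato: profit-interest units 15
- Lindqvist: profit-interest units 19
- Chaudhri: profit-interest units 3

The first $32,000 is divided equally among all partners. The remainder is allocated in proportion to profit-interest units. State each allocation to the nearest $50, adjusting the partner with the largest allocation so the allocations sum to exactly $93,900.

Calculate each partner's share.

Orozco: $19,950 | Petrov: $18,950 | Sato: $20,900 | Lindqvist: $24,800 | Chaudhri: $9,300

First tranche $32,000 split equally: $6,400 each.
Remainder $61,900 by profit-interest units (total 64): Orozco 13,540.62 → $13,550; Petrov 12,573.44 → $12,550; Sato 14,507.81 → $14,500; Lindqvist 18,376.56 → $18,400; Chaudhri 2,901.56 → $2,900.
Totals: Orozco $6,400 + $13,550 = $19,950; Petrov $6,400 + $12,550 = $18,950; Sato $6,400 + $14,500 = $20,900; Lindqvist $6,400 + $18,400 = $24,800; Chaudhri $6,400 + $2,900 = $9,300.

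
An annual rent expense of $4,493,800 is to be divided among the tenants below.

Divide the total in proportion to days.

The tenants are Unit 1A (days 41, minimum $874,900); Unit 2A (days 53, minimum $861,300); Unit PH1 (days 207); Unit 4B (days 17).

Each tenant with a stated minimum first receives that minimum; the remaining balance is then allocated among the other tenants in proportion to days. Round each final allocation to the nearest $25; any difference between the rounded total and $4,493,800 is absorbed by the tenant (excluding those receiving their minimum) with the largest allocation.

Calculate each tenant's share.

Fund the minimums — Unit 1A $874,900; Unit 2A $861,300. Balance $2,757,600.
Balance split over remaining days 224: Unit PH1 2,548,317.86 → $2,548,325; Unit 4B 209,282.14 → $209,275.

Unit 1A: $874,900 · Unit 2A: $861,300 · Unit PH1: $2,548,325 · Unit 4B: $209,275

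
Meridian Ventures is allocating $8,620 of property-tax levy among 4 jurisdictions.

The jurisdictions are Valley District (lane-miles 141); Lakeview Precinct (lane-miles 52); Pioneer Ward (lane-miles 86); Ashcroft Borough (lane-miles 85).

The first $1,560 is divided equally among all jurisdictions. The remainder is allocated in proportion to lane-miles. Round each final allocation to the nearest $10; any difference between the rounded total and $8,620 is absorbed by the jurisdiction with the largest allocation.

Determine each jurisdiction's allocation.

$1,560 shared equally gives $390 per jurisdiction.
Remainder $7,060 by lane-miles (total 364): Valley District 2,734.78 → $2,730; Lakeview Precinct 1,008.57 → $1,010; Pioneer Ward 1,668.02 → $1,670; Ashcroft Borough 1,648.63 → $1,650.
Totals: Valley District $390 + $2,730 = $3,120; Lakeview Precinct $390 + $1,010 = $1,400; Pioneer Ward $390 + $1,670 = $2,060; Ashcroft Borough $390 + $1,650 = $2,040.

Valley District: $3,120 | Lakeview Precinct: $1,400 | Pioneer Ward: $2,060 | Ashcroft Borough: $2,040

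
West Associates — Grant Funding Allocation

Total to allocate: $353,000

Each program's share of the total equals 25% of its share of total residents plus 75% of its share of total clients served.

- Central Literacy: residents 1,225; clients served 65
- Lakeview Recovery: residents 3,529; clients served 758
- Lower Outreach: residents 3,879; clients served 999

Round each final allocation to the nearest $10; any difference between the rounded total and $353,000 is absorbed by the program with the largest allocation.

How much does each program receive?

Residents total 8,633; clients served total 1,822.
Combined weights (25% residents + 75% clients served): Central Literacy 0.0622; Lakeview Recovery 0.4142; Lower Outreach 0.5236.
Pro-rata amounts: Central Literacy 21,967.42; Lakeview Recovery 146,217.83; Lower Outreach 184,814.75.
After rounding ($10): Central Literacy $21,970; Lakeview Recovery $146,220; Lower Outreach $184,810. Sum = $353,000.
Sum already equals the total — no adjustment.

Central Literacy: $21,970 | Lakeview Recovery: $146,220 | Lower Outreach: $184,810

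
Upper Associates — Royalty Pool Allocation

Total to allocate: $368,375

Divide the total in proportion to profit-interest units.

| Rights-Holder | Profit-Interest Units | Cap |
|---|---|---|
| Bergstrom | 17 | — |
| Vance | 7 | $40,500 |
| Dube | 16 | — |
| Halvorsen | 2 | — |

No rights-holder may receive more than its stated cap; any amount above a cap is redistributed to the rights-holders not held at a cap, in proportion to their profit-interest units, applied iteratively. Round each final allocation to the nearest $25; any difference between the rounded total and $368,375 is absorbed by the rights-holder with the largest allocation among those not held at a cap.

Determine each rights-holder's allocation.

Profit-interest units total: 42.
Pro-rata shares before constraints: Bergstrom 149,104.17; Vance 61,395.83; Dube 140,333.33; Halvorsen 17,541.67.
Held at cap: Vance ($40,500); remaining pool $327,875 reallocated over remaining profit-interest units 35.
Shares after redistribution: Bergstrom 159,253.57 → $159,250; Dube 149,885.71 → $149,875; Halvorsen 18,735.71 → $18,725.
Rounding difference +$25 applied to Bergstrom → $159,275.

Bergstrom: $159,275; Vance: $40,500; Dube: $149,875; Halvorsen: $18,725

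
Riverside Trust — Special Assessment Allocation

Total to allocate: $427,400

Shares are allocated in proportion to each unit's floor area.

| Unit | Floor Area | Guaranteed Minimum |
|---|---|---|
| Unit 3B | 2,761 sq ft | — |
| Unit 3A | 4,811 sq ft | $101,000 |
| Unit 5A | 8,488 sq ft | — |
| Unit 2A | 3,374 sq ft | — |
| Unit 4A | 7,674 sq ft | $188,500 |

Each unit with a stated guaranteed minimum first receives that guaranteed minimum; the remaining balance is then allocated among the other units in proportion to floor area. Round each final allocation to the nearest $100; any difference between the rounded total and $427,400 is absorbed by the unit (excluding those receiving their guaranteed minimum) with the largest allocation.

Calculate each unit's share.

Unit 3B: $26,000; Unit 3A: $101,000; Unit 5A: $80,100; Unit 2A: $31,800; Unit 4A: $188,500

Guaranteed amounts: Unit 3A $101,000; Unit 4A $188,500. Balance $137,900.
Balance split over remaining floor area 14,623: Unit 3B 26,037.19 → $26,000; Unit 5A 80,044.81 → $80,000; Unit 2A 31,818.00 → $31,800.
Rounding difference +$100 applied to Unit 5A → $80,100.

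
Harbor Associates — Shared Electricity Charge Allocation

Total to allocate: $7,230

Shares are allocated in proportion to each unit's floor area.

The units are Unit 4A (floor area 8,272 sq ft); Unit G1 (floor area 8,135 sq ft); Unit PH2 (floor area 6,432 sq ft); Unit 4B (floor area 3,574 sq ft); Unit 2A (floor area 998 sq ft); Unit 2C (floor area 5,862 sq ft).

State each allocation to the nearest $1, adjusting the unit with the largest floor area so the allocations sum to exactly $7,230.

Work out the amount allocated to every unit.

Unit 4A: $1,796 | Unit G1: $1,768 | Unit PH2: $1,398 | Unit 4B: $777 | Unit 2A: $217 | Unit 2C: $1,274

Combined floor area = 33,273.
Pro-rata amounts: Unit 4A 8,272/33,273 × $7,230 = 1,797.45; Unit G1 8,135/33,273 × $7,230 = 1,767.68; Unit PH2 6,432/33,273 × $7,230 = 1,397.63; Unit 4B 3,574/33,273 × $7,230 = 776.61; Unit 2A 998/33,273 × $7,230 = 216.86; Unit 2C 5,862/33,273 × $7,230 = 1,273.77.
After rounding ($1): Unit 4A $1,797; Unit G1 $1,768; Unit PH2 $1,398; Unit 4B $777; Unit 2A $217; Unit 2C $1,274. Sum = $7,231.
Difference $7,230 − $7,231 = −$1 applied to largest floor area (Unit 4A): Unit 4A becomes $1,796.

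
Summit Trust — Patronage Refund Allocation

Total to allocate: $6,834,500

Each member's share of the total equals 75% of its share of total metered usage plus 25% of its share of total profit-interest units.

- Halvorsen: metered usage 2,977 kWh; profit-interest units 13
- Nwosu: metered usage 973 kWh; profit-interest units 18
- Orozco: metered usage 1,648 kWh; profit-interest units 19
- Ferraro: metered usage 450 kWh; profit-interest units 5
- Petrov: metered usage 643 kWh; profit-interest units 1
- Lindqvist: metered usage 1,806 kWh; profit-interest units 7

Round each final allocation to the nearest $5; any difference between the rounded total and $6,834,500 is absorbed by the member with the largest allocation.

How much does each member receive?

Halvorsen: $2,148,470 · Nwosu: $1,075,150 · Orozco: $1,509,465 · Ferraro: $407,070 · Petrov: $415,015 · Lindqvist: $1,279,330

Metered usage total 8,497; profit-interest units total 63.
Combined weights (75% metered usage + 25% profit-interest units): Halvorsen 0.3144; Nwosu 0.1573; Orozco 0.2209; Ferraro 0.0596; Petrov 0.0607; Lindqvist 0.1872.
Unrounded shares: Halvorsen 2,148,469.60; Nwosu 1,075,147.66; Orozco 1,509,467.19; Ferraro 407,070.82; Petrov 415,015.30; Lindqvist 1,279,329.42.
After rounding ($5): Halvorsen $2,148,470; Nwosu $1,075,150; Orozco $1,509,465; Ferraro $407,070; Petrov $415,015; Lindqvist $1,279,330. Sum = $6,834,500.
Rounded total matches; no reconciliation needed.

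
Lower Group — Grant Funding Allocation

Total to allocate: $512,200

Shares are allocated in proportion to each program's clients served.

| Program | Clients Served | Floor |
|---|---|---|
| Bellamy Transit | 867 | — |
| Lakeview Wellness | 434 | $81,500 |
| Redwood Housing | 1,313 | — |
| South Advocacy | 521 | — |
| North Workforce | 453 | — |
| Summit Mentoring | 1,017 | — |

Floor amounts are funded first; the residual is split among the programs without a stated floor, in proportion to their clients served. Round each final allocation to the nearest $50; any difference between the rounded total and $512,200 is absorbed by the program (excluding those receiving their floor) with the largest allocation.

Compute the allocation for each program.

Minimums first: Lakeview Wellness $81,500. Residual $430,700.
Residual split over remaining clients served 4,171: Bellamy Transit 89,526.95 → $89,550; Redwood Housing 135,581.18 → $135,600; South Advocacy 53,798.78 → $53,800; North Workforce 46,777.06 → $46,800; Summit Mentoring 105,016.04 → $105,000.
Rounding difference −$50 applied to Redwood Housing → $135,550.

Bellamy Transit: $89,550; Lakeview Wellness: $81,500; Redwood Housing: $135,550; South Advocacy: $53,800; North Workforce: $46,800; Summit Mentoring: $105,000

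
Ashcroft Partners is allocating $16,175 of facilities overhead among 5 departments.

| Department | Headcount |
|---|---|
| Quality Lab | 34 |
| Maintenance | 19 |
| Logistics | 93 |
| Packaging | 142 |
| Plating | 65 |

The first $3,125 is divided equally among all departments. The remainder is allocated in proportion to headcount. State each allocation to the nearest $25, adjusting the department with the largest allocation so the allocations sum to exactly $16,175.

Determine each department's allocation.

First tranche $3,125 split equally: $625 each.
Remainder $13,050 by headcount (total 353): Quality Lab 1,256.94 → $1,250; Maintenance 702.41 → $700; Logistics 3,438.10 → $3,450; Packaging 5,249.58 → $5,250; Plating 2,402.97 → $2,400.
Totals: Quality Lab $625 + $1,250 = $1,875; Maintenance $625 + $700 = $1,325; Logistics $625 + $3,450 = $4,075; Packaging $625 + $5,250 = $5,875; Plating $625 + $2,400 = $3,025.

Quality Lab: $1,875 · Maintenance: $1,325 · Logistics: $4,075 · Packaging: $5,875 · Plating: $3,025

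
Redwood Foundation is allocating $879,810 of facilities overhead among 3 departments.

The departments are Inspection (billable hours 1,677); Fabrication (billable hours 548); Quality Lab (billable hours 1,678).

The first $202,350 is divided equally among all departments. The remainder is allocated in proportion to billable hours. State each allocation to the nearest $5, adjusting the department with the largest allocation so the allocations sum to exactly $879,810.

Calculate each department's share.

First tranche $202,350 split equally: $67,450 each.
Remainder $677,460 by billable hours (total 3,903): Inspection 291,083.89 → $291,085; Fabrication 95,118.65 → $95,120; Quality Lab 291,257.46 → $291,255.
Totals: Inspection $67,450 + $291,085 = $358,535; Fabrication $67,450 + $95,120 = $162,570; Quality Lab $67,450 + $291,255 = $358,705.

Inspection: $358,535; Fabrication: $162,570; Quality Lab: $358,705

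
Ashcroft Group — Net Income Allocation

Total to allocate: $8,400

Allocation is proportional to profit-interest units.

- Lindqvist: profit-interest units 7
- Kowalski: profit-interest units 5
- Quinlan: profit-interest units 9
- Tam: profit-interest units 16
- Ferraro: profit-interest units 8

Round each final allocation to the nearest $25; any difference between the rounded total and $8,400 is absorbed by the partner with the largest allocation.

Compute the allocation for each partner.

Sum of profit-interest units: 45.
Pro-rata amounts: Lindqvist 7/45 × $8,400 = 1,306.67; Kowalski 5/45 × $8,400 = 933.33; Quinlan 9/45 × $8,400 = 1,680.00; Tam 16/45 × $8,400 = 2,986.67; Ferraro 8/45 × $8,400 = 1,493.33.
At nearest $25: Lindqvist $1,300; Kowalski $925; Quinlan $1,675; Tam $2,975; Ferraro $1,500. Sum = $8,375.
Difference $8,400 − $8,375 = +$25 applied to largest allocation (Tam): Tam becomes $3,000.

Lindqvist: $1,300 · Kowalski: $925 · Quinlan: $1,675 · Tam: $3,000 · Ferraro: $1,500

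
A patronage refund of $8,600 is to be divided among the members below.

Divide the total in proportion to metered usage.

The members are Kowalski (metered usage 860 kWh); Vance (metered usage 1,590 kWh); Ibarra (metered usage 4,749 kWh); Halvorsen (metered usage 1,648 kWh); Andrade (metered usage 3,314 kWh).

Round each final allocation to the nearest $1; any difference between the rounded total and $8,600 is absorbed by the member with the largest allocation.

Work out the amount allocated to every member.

Kowalski: $608; Vance: $1,124; Ibarra: $3,359; Halvorsen: $1,165; Andrade: $2,344

Combined metered usage = 12,161.
Proportional shares: Kowalski 860/12,161 × $8,600 = 608.17; Vance 1,590/12,161 × $8,600 = 1,124.41; Ibarra 4,749/12,161 × $8,600 = 3,358.39; Halvorsen 1,648/12,161 × $8,600 = 1,165.43; Andrade 3,314/12,161 × $8,600 = 2,343.59.
At nearest $1: Kowalski $608; Vance $1,124; Ibarra $3,358; Halvorsen $1,165; Andrade $2,344. Sum = $8,599.
Difference $8,600 − $8,599 = +$1 applied to largest allocation (Ibarra): Ibarra becomes $3,359.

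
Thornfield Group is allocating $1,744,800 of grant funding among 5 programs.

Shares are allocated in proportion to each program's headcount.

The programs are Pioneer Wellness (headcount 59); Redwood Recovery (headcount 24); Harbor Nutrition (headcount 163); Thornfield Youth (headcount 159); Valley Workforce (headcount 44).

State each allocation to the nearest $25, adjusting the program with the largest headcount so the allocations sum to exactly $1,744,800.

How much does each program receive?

Pioneer Wellness: $229,275 · Redwood Recovery: $93,275 · Harbor Nutrition: $633,400 · Thornfield Youth: $617,875 · Valley Workforce: $170,975

Sum of headcount: 59 + 24 + 163 + 159 + 44 = 449.
Proportional shares: Pioneer Wellness 229,272.16; Redwood Recovery 93,263.25; Harbor Nutrition 633,412.92; Thornfield Youth 617,869.04; Valley Workforce 170,982.63.
Rounded to nearest $25: Pioneer Wellness $229,275; Redwood Recovery $93,275; Harbor Nutrition $633,425; Thornfield Youth $617,875; Valley Workforce $170,975. Sum = $1,744,825.
Difference $1,744,800 − $1,744,825 = −$25 applied to largest headcount (Harbor Nutrition): Harbor Nutrition becomes $633,400.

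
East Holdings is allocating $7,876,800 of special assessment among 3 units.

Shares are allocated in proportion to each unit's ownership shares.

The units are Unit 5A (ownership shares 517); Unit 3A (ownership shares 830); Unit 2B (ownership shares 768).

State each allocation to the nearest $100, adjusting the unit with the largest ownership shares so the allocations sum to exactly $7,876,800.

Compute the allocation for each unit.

Unit 5A: $1,925,400; Unit 3A: $3,091,200; Unit 2B: $2,860,200

Combined ownership shares = 2,115.
Pro-rata amounts: Unit 5A 517/2,115 × $7,876,800 = 1,925,440.00; Unit 3A 830/2,115 × $7,876,800 = 3,091,131.91; Unit 2B 768/2,115 × $7,876,800 = 2,860,228.09.
Rounded to nearest $100: Unit 5A $1,925,400; Unit 3A $3,091,100; Unit 2B $2,860,200. Sum = $7,876,700.
Difference $7,876,800 − $7,876,700 = +$100 applied to largest ownership shares (Unit 3A): Unit 3A becomes $3,091,200.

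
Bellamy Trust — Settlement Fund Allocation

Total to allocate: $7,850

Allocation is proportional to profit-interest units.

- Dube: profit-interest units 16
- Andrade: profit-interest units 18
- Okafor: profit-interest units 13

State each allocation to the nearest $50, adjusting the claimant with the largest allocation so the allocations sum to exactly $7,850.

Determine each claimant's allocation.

Profit-interest units total: 47.
Unrounded shares: Dube 16/47 × $7,850 = 2,672.34; Andrade 18/47 × $7,850 = 3,006.38; Okafor 13/47 × $7,850 = 2,171.28.
Rounded to nearest $50: Dube $2,650; Andrade $3,000; Okafor $2,150. Sum = $7,800.
Difference $7,850 − $7,800 = +$50 applied to largest allocation (Andrade): Andrade becomes $3,050.

Dube: $2,650; Andrade: $3,050; Okafor: $2,150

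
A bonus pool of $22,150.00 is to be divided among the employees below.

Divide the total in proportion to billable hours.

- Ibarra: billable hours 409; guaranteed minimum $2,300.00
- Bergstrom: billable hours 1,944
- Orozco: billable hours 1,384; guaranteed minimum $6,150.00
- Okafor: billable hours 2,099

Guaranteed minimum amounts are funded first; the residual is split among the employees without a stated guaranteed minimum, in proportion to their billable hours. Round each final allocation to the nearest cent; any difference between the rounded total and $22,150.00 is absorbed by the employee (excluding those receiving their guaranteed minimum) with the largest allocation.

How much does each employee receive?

Fund the minimums — Ibarra $2,300.00; Orozco $6,150.00. Balance $13,700.00.
Balance split over remaining billable hours 4,043: Bergstrom 6,587.3856 → $6,587.39; Okafor 7,112.6144 → $7,112.61.

Ibarra: $2,300.00 | Bergstrom: $6,587.39 | Orozco: $6,150.00 | Okafor: $7,112.61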